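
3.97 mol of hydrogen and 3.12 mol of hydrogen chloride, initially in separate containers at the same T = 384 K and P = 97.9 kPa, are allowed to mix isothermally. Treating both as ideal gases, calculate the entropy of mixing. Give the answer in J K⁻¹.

Mole fractions: x_A = 3.97/7.09 = 0.56, x_B = 0.44.
ΔS_mix = −R(n_A ln x_A + n_B ln x_B) = −8.314 × (3.97 ln 0.56 + 3.12 ln 0.44) = 40.4 J/K.

ΔS_mix = 40.4 J/K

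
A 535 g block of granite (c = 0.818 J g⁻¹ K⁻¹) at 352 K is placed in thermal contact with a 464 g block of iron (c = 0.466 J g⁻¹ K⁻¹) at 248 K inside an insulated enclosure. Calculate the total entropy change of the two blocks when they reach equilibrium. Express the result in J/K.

ΔS_total = 8.5 J/K

Energy balance: T_f = (m₁c₁T₁ + m₂c₂T₂)/(m₁c₁ + m₂c₂) = 317.61 K.
ΔS₁ = m₁c₁ ln(T_f/T₁) = 437.63 × ln(317.61/352) = -44.99 J/K.
ΔS₂ = m₂c₂ ln(T_f/T₂) = 216.224 × ln(317.61/248) = 53.49 J/K.
ΔS_total = -44.99 + 53.49 = 8.5 J/K.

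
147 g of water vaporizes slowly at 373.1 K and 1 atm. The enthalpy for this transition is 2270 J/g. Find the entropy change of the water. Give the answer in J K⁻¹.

Heat absorbed by the substance: Q = mL = 147 × 2270 = 333690 J.
At constant T, ΔS = Q_rev/T = 333690 / 373.1 = 894 J/K.

ΔS = 894 J/K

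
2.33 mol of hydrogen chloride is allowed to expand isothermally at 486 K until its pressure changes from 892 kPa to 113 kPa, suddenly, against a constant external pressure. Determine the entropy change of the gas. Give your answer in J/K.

ΔS_gas = 40 J/K

Entropy is a state function, so ΔS_gas depends only on the end states.
For an isothermal ideal gas ΔS_gas = nR ln(P₁/P₂) = 2.33 × 8.314 × ln(892/113) = 40 J/K.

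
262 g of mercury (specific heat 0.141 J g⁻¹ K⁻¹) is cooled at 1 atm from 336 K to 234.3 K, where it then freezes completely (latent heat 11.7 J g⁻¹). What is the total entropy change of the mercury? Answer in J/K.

ΔS = -26.4 J/K

Cooling step: ΔS₁ = m c ln(T_tr/T_i) = 262 × 0.141 × ln(234.3/336) = -13.32 J/K.
Phase change: ΔS₂ = −mL/T_tr = −262 × 11.7 / 234.3 = -13.08 J/K.
ΔS_total = (-13.32) + (-13.08) = -26.4 J/K.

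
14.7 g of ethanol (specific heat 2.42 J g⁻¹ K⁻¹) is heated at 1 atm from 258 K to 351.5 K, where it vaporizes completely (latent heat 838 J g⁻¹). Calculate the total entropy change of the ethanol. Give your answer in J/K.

Warming step: ΔS₁ = m c ln(T_tr/T_i) = 14.7 × 2.42 × ln(351.5/258) = 11 J/K.
Phase change: ΔS₂ = +mL/T_tr = 14.7 × 838 / 351.5 = 35.05 J/K.
ΔS_total = (11) + (35.05) = 46 J/K.

ΔS = 46 J/K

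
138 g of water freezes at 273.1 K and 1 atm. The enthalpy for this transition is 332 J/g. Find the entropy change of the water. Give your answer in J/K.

ΔS = -168 J/K

Heat released by the substance: Q = −mL = −138 × 332 = −45816 J.
At constant T, ΔS = Q_rev/T = −45816 / 273.1 = -168 J/K.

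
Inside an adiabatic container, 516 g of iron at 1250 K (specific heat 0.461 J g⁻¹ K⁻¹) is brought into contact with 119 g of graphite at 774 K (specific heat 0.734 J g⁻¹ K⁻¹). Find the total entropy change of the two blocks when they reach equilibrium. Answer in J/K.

ΔS_total = 6.78 J/K

Energy balance: T_f = (m₁c₁T₁ + m₂c₂T₂)/(m₁c₁ + m₂c₂) = 1122.2 K.
ΔS₁ = m₁c₁ ln(T_f/T₁) = 237.876 × ln(1122.2/1250) = -25.66 J/K.
ΔS₂ = m₂c₂ ln(T_f/T₂) = 87.346 × ln(1122.2/774) = 32.44 J/K.
ΔS_total = -25.66 + 32.44 = 6.78 J/K.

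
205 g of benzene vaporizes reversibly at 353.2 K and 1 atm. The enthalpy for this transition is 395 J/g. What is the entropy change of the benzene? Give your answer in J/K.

Heat absorbed by the substance: Q = mL = 205 × 395 = 80975 J.
At constant T, ΔS = Q_rev/T = 80975 / 353.2 = 229 J/K.

ΔS = 229 J/K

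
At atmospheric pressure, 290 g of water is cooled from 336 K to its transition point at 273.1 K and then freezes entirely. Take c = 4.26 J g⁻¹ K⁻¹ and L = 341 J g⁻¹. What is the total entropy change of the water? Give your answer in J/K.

ΔS = -618 J/K

Cooling step: ΔS₁ = m c ln(T_tr/T_i) = 290 × 4.26 × ln(273.1/336) = -256.1 J/K.
Phase change: ΔS₂ = −mL/T_tr = −290 × 341 / 273.1 = -362.1 J/K.
ΔS_total = (-256.1) + (-362.1) = -618 J/K.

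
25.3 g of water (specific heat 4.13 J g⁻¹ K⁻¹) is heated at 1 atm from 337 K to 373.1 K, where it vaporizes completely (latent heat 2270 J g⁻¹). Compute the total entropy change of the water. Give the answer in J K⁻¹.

ΔS = 165 J/K

Warming step: ΔS₁ = m c ln(T_tr/T_i) = 25.3 × 4.13 × ln(373.1/337) = 10.63 J/K.
Phase change: ΔS₂ = +mL/T_tr = 25.3 × 2270 / 373.1 = 153.9 J/K.
ΔS_total = (10.63) + (153.9) = 165 J/K.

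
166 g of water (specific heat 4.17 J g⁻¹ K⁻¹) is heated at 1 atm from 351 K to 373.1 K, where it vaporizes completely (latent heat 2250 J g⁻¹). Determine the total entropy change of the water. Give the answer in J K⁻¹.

ΔS = 1040 J/K

Warming step: ΔS₁ = m c ln(T_tr/T_i) = 166 × 4.17 × ln(373.1/351) = 42.27 J/K.
Phase change: ΔS₂ = +mL/T_tr = 166 × 2250 / 373.1 = 1001 J/K.
ΔS_total = (42.27) + (1001) = 1040 J/K.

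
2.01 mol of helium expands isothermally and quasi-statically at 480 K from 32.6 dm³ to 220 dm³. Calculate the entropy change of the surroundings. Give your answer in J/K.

ΔS_surr = -31.9 J/K

For an isothermal ideal gas ΔS_gas = nR ln(V₂/V₁) = 2.01 × 8.314 × ln(220/32.6) = 31.9 J/K.
The process is reversible, so ΔS_surr = −ΔS_gas = -31.9 J/K and ΔS_universe = 0.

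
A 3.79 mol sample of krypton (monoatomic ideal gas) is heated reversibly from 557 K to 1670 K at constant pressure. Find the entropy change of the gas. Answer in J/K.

ΔS = 86.5 J/K

At constant pressure, ΔS = nC_p ln(T₂/T₁) with C_p = 5R/2 = 20.79 J mol⁻¹ K⁻¹.
ΔS = 3.79 × 20.79 × ln(1670/557) = 86.5 J/K.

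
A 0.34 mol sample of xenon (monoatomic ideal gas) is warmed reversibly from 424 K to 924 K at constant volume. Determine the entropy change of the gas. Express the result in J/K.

At constant volume, ΔS = nC_V ln(T₂/T₁) with C_V = 3R/2 = 12.47 J mol⁻¹ K⁻¹.
ΔS = 0.34 × 12.47 × ln(924/424) = 3.3 J/K.

ΔS = 3.3 J/K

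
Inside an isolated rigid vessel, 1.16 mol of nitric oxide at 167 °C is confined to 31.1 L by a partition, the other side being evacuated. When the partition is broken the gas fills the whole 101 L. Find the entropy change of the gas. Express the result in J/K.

ΔS_gas = 11.4 J/K

For an ideal gas in free expansion Q = 0 and W = 0, so T is unchanged.
Entropy is a state function; using a reversible isothermal path, ΔS_gas = nR ln(V₂/V₁) = 1.16 × 8.314 × ln(101/31.1) = 11.4 J/K.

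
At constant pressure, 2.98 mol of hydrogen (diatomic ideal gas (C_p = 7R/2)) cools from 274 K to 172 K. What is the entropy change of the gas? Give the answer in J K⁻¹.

At constant pressure, ΔS = nC_p ln(T₂/T₁) with C_p = 7R/2 = 29.1 J mol⁻¹ K⁻¹.
ΔS = 2.98 × 29.1 × ln(172/274) = -40.4 J/K.

ΔS = -40.4 J/K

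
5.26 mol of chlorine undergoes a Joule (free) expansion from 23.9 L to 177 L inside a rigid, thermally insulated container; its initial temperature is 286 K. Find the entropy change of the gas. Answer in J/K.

No heat is exchanged and no work is done, so the ideal-gas temperature stays constant.
Entropy is a state function; using a reversible isothermal path, ΔS_gas = nR ln(V₂/V₁) = 5.26 × 8.314 × ln(177/23.9) = 87.6 J/K.

ΔS_gas = 87.6 J/K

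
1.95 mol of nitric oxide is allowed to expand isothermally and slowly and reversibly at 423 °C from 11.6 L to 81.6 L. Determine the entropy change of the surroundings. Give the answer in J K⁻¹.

For an isothermal ideal gas ΔS_gas = nR ln(V₂/V₁) = 1.95 × 8.314 × ln(81.6/11.6) = 31.6 J/K.
The process is reversible, so ΔS_surr = −ΔS_gas = -31.6 J/K and ΔS_universe = 0.

ΔS_surr = -31.6 J/K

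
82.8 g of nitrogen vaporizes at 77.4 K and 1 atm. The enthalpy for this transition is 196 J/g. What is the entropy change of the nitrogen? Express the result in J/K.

Heat absorbed by the substance: Q = mL = 82.8 × 196 = 16228.8 J.
At constant T, ΔS = Q_rev/T = 16228.8 / 77.4 = 210 J/K.

ΔS = 210 J/K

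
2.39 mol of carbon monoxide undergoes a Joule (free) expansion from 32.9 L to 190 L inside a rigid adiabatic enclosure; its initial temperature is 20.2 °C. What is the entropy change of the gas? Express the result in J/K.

No heat is exchanged and no work is done, so the ideal-gas temperature stays constant.
Entropy is a state function; using a reversible isothermal path, ΔS_gas = nR ln(V₂/V₁) = 2.39 × 8.314 × ln(190/32.9) = 34.8 J/K.

ΔS_gas = 34.8 J/K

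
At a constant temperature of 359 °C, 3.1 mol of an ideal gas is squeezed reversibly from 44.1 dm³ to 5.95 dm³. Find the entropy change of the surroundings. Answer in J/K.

For an isothermal ideal gas ΔS_gas = nR ln(V₂/V₁) = 3.1 × 8.314 × ln(5.95/44.1) = -51.6 J/K.
The process is reversible, so ΔS_surr = −ΔS_gas = 51.6 J/K and ΔS_universe = 0.

ΔS_surr = 51.6 J/K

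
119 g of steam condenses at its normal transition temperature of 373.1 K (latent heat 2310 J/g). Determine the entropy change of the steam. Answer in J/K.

ΔS = -737 J/K

Heat released by the substance: Q = −mL = −119 × 2310 = −274890 J.
At constant T, ΔS = Q_rev/T = −274890 / 373.1 = -737 J/K.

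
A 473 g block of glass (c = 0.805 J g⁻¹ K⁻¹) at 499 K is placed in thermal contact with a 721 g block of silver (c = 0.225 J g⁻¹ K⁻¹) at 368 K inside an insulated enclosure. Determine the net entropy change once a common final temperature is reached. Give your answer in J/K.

Energy balance: T_f = (m₁c₁T₁ + m₂c₂T₂)/(m₁c₁ + m₂c₂) = 459.86 K.
ΔS₁ = m₁c₁ ln(T_f/T₁) = 380.765 × ln(459.86/499) = -31.1 J/K.
ΔS₂ = m₂c₂ ln(T_f/T₂) = 162.225 × ln(459.86/368) = 36.15 J/K.
ΔS_total = -31.1 + 36.15 = 5.05 J/K.

ΔS_total = 5.05 J/K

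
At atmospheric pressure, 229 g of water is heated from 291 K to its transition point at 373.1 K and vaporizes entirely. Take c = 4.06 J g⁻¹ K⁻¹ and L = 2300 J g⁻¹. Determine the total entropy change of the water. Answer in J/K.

ΔS = 1640 J/K

Warming step: ΔS₁ = m c ln(T_tr/T_i) = 229 × 4.06 × ln(373.1/291) = 231.1 J/K.
Phase change: ΔS₂ = +mL/T_tr = 229 × 2300 / 373.1 = 1412 J/K.
ΔS_total = (231.1) + (1412) = 1640 J/K.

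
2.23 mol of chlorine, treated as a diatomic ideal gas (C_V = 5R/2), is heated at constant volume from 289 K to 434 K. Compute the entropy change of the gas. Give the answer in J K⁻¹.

At constant volume, ΔS = nC_V ln(T₂/T₁) with C_V = 5R/2 = 20.79 J mol⁻¹ K⁻¹.
ΔS = 2.23 × 20.79 × ln(434/289) = 18.8 J/K.

ΔS = 18.8 J/K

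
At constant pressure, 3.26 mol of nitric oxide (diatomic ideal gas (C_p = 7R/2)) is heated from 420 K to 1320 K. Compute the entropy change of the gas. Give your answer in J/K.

At constant pressure, ΔS = nC_p ln(T₂/T₁) with C_p = 7R/2 = 29.1 J mol⁻¹ K⁻¹.
ΔS = 3.26 × 29.1 × ln(1320/420) = 109 J/K.

ΔS = 109 J/K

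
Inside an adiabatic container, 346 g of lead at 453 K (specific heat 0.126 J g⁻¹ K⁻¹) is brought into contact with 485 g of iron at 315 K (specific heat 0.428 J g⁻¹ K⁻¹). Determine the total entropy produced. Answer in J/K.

ΔS_total = 2.57 J/K

Energy balance: T_f = (m₁c₁T₁ + m₂c₂T₂)/(m₁c₁ + m₂c₂) = 338.95 K.
ΔS₁ = m₁c₁ ln(T_f/T₁) = 43.596 × ln(338.95/453) = -12.64 J/K.
ΔS₂ = m₂c₂ ln(T_f/T₂) = 207.58 × ln(338.95/315) = 15.21 J/K.
ΔS_total = -12.64 + 15.21 = 2.57 J/K.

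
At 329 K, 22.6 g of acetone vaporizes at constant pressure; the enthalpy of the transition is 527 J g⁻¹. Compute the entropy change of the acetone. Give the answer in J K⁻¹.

Heat absorbed by the substance: Q = mL = 22.6 × 527 = 11910.2 J.
At constant T, ΔS = Q_rev/T = 11910.2 / 329 = 36.2 J/K.

ΔS = 36.2 J/K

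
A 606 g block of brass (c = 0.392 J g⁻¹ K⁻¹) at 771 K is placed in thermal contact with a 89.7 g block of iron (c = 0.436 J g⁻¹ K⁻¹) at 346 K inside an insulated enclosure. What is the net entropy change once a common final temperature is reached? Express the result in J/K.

Energy balance: T_f = (m₁c₁T₁ + m₂c₂T₂)/(m₁c₁ + m₂c₂) = 710.92 K.
ΔS₁ = m₁c₁ ln(T_f/T₁) = 237.552 × ln(710.92/771) = -19.27 J/K.
ΔS₂ = m₂c₂ ln(T_f/T₂) = 39.1092 × ln(710.92/346) = 28.16 J/K.
ΔS_total = -19.27 + 28.16 = 8.89 J/K.

ΔS_total = 8.89 J/K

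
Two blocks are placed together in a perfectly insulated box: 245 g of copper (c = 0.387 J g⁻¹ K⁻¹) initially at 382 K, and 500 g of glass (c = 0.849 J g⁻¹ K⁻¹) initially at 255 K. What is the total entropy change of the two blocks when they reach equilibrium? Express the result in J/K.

ΔS_total = 6.88 J/K

Energy balance: T_f = (m₁c₁T₁ + m₂c₂T₂)/(m₁c₁ + m₂c₂) = 278.19 K.
ΔS₁ = m₁c₁ ln(T_f/T₁) = 94.815 × ln(278.19/382) = -30.068 J/K.
ΔS₂ = m₂c₂ ln(T_f/T₂) = 424.5 × ln(278.19/255) = 36.945 J/K.
ΔS_total = -30.068 + 36.945 = 6.88 J/K.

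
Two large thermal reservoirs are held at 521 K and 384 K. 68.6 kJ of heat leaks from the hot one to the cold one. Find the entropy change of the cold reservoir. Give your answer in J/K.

ΔS_cold = 179 J/K

The cold reservoir gains heat Q, so ΔS_cold = +Q/T_C = 68600/384 = 179 J/K.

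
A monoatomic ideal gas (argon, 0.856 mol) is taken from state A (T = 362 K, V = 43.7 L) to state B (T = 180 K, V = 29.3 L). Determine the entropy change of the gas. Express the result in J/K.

ΔS = -10.3 J/K

Entropy is a state function: ΔS = nC_V ln(T₂/T₁) + nR ln(V₂/V₁), with C_V = 3R/2 = 12.47 J mol⁻¹ K⁻¹ for a monoatomic ideal gas.
ΔS = 0.856 × [12.47 × ln(180/362) + 8.314 × ln(29.3/43.7)] = -10.3 J/K.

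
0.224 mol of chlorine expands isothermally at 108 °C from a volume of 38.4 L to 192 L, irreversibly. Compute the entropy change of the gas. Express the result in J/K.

ΔS_gas = 3 J/K

Entropy is a state function, so ΔS_gas depends only on the end states.
For an isothermal ideal gas ΔS_gas = nR ln(V₂/V₁) = 0.224 × 8.314 × ln(192/38.4) = 3 J/K.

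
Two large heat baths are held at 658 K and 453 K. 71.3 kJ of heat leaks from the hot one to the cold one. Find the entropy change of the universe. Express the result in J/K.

ΔS_total = 49 J/K

ΔS_hot = −Q/T_H = −71300/658 = -108.4 J/K and ΔS_cold = +Q/T_C = 71300/453 = 157.4 J/K.
ΔS_total = -108.4 + 157.4 = 49 J/K, positive as the second law requires.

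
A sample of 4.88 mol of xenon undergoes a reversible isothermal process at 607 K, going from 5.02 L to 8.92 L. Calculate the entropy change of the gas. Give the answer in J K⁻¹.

For an isothermal ideal gas ΔS_gas = nR ln(V₂/V₁) = 4.88 × 8.314 × ln(8.92/5.02) = 23.3 J/K.

ΔS_gas = 23.3 J/K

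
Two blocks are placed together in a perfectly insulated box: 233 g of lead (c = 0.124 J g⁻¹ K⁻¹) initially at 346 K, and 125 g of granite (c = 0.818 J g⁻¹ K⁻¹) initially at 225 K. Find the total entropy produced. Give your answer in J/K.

Energy balance: T_f = (m₁c₁T₁ + m₂c₂T₂)/(m₁c₁ + m₂c₂) = 251.66 K.
ΔS₁ = m₁c₁ ln(T_f/T₁) = 28.892 × ln(251.66/346) = -9.198 J/K.
ΔS₂ = m₂c₂ ln(T_f/T₂) = 102.25 × ln(251.66/225) = 11.45 J/K.
ΔS_total = -9.198 + 11.45 = 2.25 J/K.

ΔS_total = 2.25 J/K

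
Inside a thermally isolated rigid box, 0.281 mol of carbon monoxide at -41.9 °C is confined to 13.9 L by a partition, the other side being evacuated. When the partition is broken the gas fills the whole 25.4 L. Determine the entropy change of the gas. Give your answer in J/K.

For an ideal gas in free expansion Q = 0 and W = 0, so T is unchanged.
Entropy is a state function; using a reversible isothermal path, ΔS_gas = nR ln(V₂/V₁) = 0.281 × 8.314 × ln(25.4/13.9) = 1.41 J/K.

ΔS_gas = 1.41 J/K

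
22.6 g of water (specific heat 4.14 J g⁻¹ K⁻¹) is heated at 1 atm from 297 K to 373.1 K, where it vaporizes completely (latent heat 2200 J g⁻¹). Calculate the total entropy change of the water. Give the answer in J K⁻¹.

ΔS = 155 J/K

Warming step: ΔS₁ = m c ln(T_tr/T_i) = 22.6 × 4.14 × ln(373.1/297) = 21.34 J/K.
Phase change: ΔS₂ = +mL/T_tr = 22.6 × 2200 / 373.1 = 133.3 J/K.
ΔS_total = (21.34) + (133.3) = 155 J/K.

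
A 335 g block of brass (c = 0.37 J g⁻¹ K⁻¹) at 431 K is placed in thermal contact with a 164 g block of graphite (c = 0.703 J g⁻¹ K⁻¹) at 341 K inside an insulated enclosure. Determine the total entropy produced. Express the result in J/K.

ΔS_total = 1.63 J/K

Energy balance: T_f = (m₁c₁T₁ + m₂c₂T₂)/(m₁c₁ + m₂c₂) = 387.63 K.
ΔS₁ = m₁c₁ ln(T_f/T₁) = 123.95 × ln(387.63/431) = -13.15 J/K.
ΔS₂ = m₂c₂ ln(T_f/T₂) = 115.292 × ln(387.63/341) = 14.78 J/K.
ΔS_total = -13.15 + 14.78 = 1.63 J/K.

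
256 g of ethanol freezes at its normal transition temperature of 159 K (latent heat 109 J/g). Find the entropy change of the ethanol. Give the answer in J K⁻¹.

Heat released by the substance: Q = −mL = −256 × 109 = −27904 J.
At constant T, ΔS = Q_rev/T = −27904 / 159 = -175 J/K.

ΔS = -175 J/K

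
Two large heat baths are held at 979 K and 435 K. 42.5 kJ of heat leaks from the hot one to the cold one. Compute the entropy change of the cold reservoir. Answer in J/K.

ΔS_cold = 97.7 J/K

The cold reservoir gains heat Q, so ΔS_cold = +Q/T_C = 42500/435 = 97.7 J/K.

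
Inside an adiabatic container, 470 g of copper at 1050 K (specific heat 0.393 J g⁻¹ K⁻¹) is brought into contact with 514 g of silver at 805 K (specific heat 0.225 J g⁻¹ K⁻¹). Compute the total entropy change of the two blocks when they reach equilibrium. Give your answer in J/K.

Energy balance: T_f = (m₁c₁T₁ + m₂c₂T₂)/(m₁c₁ + m₂c₂) = 955.67 K.
ΔS₁ = m₁c₁ ln(T_f/T₁) = 184.71 × ln(955.67/1050) = -17.39 J/K.
ΔS₂ = m₂c₂ ln(T_f/T₂) = 115.65 × ln(955.67/805) = 19.84 J/K.
ΔS_total = -17.39 + 19.84 = 2.45 J/K.

ΔS_total = 2.45 J/K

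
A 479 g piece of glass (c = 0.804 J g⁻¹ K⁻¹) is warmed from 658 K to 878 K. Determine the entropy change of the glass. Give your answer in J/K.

ΔS = ∫dQ_rev/T = m c ln(T₂/T₁) = 479 × 0.804 × ln(878/658) = 111 J/K.

ΔS = 111 J/K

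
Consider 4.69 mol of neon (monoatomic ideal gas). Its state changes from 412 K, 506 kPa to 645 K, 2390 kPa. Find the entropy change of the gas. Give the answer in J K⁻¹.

ΔS = nC_p ln(T₂/T₁) − nR ln(P₂/P₁), with C_p = 5R/2 = 20.79 J mol⁻¹ K⁻¹ for a monoatomic ideal gas.
ΔS = 4.69 × [20.79 × ln(645/412) − 8.314 × ln(2390/506)] = -16.8 J/K.

ΔS = -16.8 J/K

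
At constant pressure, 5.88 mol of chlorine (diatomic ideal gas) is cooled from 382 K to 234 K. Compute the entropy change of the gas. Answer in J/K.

ΔS = -83.9 J/K

At constant pressure, ΔS = nC_p ln(T₂/T₁) with C_p = 7R/2 = 29.1 J mol⁻¹ K⁻¹.
ΔS = 5.88 × 29.1 × ln(234/382) = -83.9 J/K.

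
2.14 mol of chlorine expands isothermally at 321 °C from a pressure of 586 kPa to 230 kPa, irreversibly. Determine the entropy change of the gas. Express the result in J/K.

ΔS_gas = 16.6 J/K

Entropy is a state function, so ΔS_gas depends only on the end states.
For an isothermal ideal gas ΔS_gas = nR ln(P₁/P₂) = 2.14 × 8.314 × ln(586/230) = 16.6 J/K.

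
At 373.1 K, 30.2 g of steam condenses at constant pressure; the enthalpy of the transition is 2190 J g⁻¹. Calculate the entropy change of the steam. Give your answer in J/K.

Heat released by the substance: Q = −mL = −30.2 × 2190 = −66138 J.
At constant T, ΔS = Q_rev/T = −66138 / 373.1 = -177 J/K.

ΔS = -177 J/K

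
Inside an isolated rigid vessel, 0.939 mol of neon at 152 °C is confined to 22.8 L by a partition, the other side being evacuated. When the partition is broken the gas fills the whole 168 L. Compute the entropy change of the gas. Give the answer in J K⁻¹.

ΔS_gas = 15.6 J/K

No heat is exchanged and no work is done, so the ideal-gas temperature stays constant.
Entropy is a state function; using a reversible isothermal path, ΔS_gas = nR ln(V₂/V₁) = 0.939 × 8.314 × ln(168/22.8) = 15.6 J/K.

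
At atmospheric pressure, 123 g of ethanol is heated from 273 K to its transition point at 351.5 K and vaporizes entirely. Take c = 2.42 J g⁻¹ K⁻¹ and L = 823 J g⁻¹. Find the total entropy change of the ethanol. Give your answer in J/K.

Warming step: ΔS₁ = m c ln(T_tr/T_i) = 123 × 2.42 × ln(351.5/273) = 75.23 J/K.
Phase change: ΔS₂ = +mL/T_tr = 123 × 823 / 351.5 = 288 J/K.
ΔS_total = (75.23) + (288) = 363 J/K.

ΔS = 363 J/K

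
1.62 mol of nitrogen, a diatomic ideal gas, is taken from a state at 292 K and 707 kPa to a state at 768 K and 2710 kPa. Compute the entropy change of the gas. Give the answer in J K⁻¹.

ΔS = nC_p ln(T₂/T₁) − nR ln(P₂/P₁), with C_p = 7R/2 = 29.1 J mol⁻¹ K⁻¹ for a diatomic ideal gas.
ΔS = 1.62 × [29.1 × ln(768/292) − 8.314 × ln(2710/707)] = 27.5 J/K.

ΔS = 27.5 J/K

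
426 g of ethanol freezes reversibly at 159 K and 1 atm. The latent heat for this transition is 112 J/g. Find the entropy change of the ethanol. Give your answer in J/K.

Heat released by the substance: Q = −mL = −426 × 112 = −47712 J.
At constant T, ΔS = Q_rev/T = −47712 / 159 = -300 J/K.

ΔS = -300 J/K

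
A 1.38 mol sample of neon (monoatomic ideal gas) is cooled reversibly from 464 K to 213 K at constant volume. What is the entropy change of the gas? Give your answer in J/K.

At constant volume, ΔS = nC_V ln(T₂/T₁) with C_V = 3R/2 = 12.47 J mol⁻¹ K⁻¹.
ΔS = 1.38 × 12.47 × ln(213/464) = -13.4 J/K.

ΔS = -13.4 J/K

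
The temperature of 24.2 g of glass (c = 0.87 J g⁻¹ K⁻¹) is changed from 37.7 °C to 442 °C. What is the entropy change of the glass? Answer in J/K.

In kelvin: T₁ = 310.85 K, T₂ = 715.15 K. ΔS = ∫dQ_rev/T = m c ln(T₂/T₁) = 24.2 × 0.87 × ln(715.15/310.85) = 17.5 J/K.

ΔS = 17.5 J/K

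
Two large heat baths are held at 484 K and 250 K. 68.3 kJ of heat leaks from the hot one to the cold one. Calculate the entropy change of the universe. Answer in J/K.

ΔS_hot = −Q/T_H = −68300/484 = -141.1 J/K and ΔS_cold = +Q/T_C = 68300/250 = 273.2 J/K.
ΔS_total = -141.1 + 273.2 = 132 J/K, positive as the second law requires.

ΔS_total = 132 J/K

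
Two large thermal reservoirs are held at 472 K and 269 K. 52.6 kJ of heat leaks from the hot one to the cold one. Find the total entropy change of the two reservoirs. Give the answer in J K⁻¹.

ΔS_total = 84.1 J/K

ΔS_hot = −Q/T_H = −52600/472 = -111.4 J/K and ΔS_cold = +Q/T_C = 52600/269 = 195.5 J/K.
ΔS_total = -111.4 + 195.5 = 84.1 J/K, positive as the second law requires.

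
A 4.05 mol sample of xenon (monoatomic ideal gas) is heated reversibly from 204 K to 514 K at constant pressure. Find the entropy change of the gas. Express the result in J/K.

ΔS = 77.8 J/K

At constant pressure, ΔS = nC_p ln(T₂/T₁) with C_p = 5R/2 = 20.79 J mol⁻¹ K⁻¹.
ΔS = 4.05 × 20.79 × ln(514/204) = 77.8 J/K.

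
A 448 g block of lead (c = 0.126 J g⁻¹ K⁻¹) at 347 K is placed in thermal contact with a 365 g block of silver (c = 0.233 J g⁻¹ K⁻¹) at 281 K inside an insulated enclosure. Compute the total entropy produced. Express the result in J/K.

Energy balance: T_f = (m₁c₁T₁ + m₂c₂T₂)/(m₁c₁ + m₂c₂) = 307.33 K.
ΔS₁ = m₁c₁ ln(T_f/T₁) = 56.448 × ln(307.33/347) = -6.85286 J/K.
ΔS₂ = m₂c₂ ln(T_f/T₂) = 85.045 × ln(307.33/281) = 7.61737 J/K.
ΔS_total = -6.85286 + 7.61737 = 0.765 J/K.

ΔS_total = 0.765 J/K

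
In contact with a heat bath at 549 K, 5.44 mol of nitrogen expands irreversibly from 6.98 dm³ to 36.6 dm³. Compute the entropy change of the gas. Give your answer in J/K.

Entropy is a state function, so ΔS_gas depends only on the end states.
For an isothermal ideal gas ΔS_gas = nR ln(V₂/V₁) = 5.44 × 8.314 × ln(36.6/6.98) = 74.9 J/K.

ΔS_gas = 74.9 J/K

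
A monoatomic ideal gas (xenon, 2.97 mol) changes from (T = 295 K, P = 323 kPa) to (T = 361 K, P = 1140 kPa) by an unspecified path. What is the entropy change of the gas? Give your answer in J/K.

ΔS = -18.7 J/K

ΔS = nC_p ln(T₂/T₁) − nR ln(P₂/P₁), with C_p = 5R/2 = 20.79 J mol⁻¹ K⁻¹ for a monoatomic ideal gas.
ΔS = 2.97 × [20.79 × ln(361/295) − 8.314 × ln(1140/323)] = -18.7 J/K.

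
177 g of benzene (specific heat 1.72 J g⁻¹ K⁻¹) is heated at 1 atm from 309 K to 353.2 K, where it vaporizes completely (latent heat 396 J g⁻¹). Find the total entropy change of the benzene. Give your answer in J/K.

ΔS = 239 J/K

Warming step: ΔS₁ = m c ln(T_tr/T_i) = 177 × 1.72 × ln(353.2/309) = 40.7 J/K.
Phase change: ΔS₂ = +mL/T_tr = 177 × 396 / 353.2 = 198.4 J/K.
ΔS_total = (40.7) + (198.4) = 239 J/K.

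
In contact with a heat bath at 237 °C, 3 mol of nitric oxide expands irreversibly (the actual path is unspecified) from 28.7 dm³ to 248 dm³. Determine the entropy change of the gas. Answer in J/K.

Entropy is a state function, so ΔS_gas depends only on the end states.
For an isothermal ideal gas ΔS_gas = nR ln(V₂/V₁) = 3 × 8.314 × ln(248/28.7) = 53.8 J/K.

ΔS_gas = 53.8 J/K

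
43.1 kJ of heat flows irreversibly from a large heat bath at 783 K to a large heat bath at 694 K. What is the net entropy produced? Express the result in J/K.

ΔS_hot = −Q/T_H = −43100/783 = -55.04 J/K and ΔS_cold = +Q/T_C = 43100/694 = 62.1 J/K.
ΔS_total = -55.04 + 62.1 = 7.06 J/K, positive as the second law requires.

ΔS_total = 7.06 J/K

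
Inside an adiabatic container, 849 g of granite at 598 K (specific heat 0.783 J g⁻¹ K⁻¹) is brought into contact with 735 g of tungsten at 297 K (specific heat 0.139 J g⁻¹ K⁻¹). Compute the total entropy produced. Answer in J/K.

ΔS_total = 18.3 J/K

Energy balance: T_f = (m₁c₁T₁ + m₂c₂T₂)/(m₁c₁ + m₂c₂) = 557.9 K.
ΔS₁ = m₁c₁ ln(T_f/T₁) = 664.767 × ln(557.9/598) = -46.14 J/K.
ΔS₂ = m₂c₂ ln(T_f/T₂) = 102.165 × ln(557.9/297) = 64.41 J/K.
ΔS_total = -46.14 + 64.41 = 18.3 J/K.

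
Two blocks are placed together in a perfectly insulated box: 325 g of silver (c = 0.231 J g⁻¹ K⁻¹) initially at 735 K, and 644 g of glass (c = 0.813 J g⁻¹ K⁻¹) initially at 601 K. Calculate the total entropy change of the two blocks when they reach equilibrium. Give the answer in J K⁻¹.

Energy balance: T_f = (m₁c₁T₁ + m₂c₂T₂)/(m₁c₁ + m₂c₂) = 617.8 K.
ΔS₁ = m₁c₁ ln(T_f/T₁) = 75.075 × ln(617.8/735) = -13.04 J/K.
ΔS₂ = m₂c₂ ln(T_f/T₂) = 523.572 × ln(617.8/601) = 14.44 J/K.
ΔS_total = -13.04 + 14.44 = 1.4 J/K.

ΔS_total = 1.4 J/K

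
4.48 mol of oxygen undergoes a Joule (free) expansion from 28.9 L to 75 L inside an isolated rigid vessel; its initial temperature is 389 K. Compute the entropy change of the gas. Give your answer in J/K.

No heat is exchanged and no work is done, so the ideal-gas temperature stays constant.
Entropy is a state function; using a reversible isothermal path, ΔS_gas = nR ln(V₂/V₁) = 4.48 × 8.314 × ln(75/28.9) = 35.5 J/K.

ΔS_gas = 35.5 J/K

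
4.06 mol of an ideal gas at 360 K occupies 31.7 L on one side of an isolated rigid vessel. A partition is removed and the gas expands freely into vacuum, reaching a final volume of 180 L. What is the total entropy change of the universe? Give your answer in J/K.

No heat is exchanged and no work is done, so the ideal-gas temperature stays constant.
Entropy is a state function; using a reversible isothermal path, ΔS_gas = nR ln(V₂/V₁) = 4.06 × 8.314 × ln(180/31.7) = 58.6 J/K.
The insulated surroundings exchange no heat, so ΔS_surr = 0 and ΔS_universe = ΔS_gas.

ΔS_universe = 58.6 J/K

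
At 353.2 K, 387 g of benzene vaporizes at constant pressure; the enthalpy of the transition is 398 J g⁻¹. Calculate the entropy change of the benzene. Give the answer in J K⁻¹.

ΔS = 436 J/K

Heat absorbed by the substance: Q = mL = 387 × 398 = 154026 J.
At constant T, ΔS = Q_rev/T = 154026 / 353.2 = 436 J/K.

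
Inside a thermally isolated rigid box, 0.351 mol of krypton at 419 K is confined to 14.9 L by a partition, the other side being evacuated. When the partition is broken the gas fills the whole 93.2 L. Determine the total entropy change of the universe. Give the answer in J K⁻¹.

No heat is exchanged and no work is done, so the ideal-gas temperature stays constant.
Entropy is a state function; using a reversible isothermal path, ΔS_gas = nR ln(V₂/V₁) = 0.351 × 8.314 × ln(93.2/14.9) = 5.35 J/K.
The insulated surroundings exchange no heat, so ΔS_surr = 0 and ΔS_universe = ΔS_gas.

ΔS_universe = 5.35 J/K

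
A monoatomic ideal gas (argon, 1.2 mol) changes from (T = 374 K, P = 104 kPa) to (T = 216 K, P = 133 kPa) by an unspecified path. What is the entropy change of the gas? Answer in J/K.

ΔS = nC_p ln(T₂/T₁) − nR ln(P₂/P₁), with C_p = 5R/2 = 20.79 J mol⁻¹ K⁻¹ for a monoatomic ideal gas.
ΔS = 1.2 × [20.79 × ln(216/374) − 8.314 × ln(133/104)] = -16.1 J/K.

ΔS = -16.1 J/K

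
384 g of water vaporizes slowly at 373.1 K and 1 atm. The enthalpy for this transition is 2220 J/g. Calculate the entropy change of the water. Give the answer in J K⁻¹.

Heat absorbed by the substance: Q = mL = 384 × 2220 = 852480 J.
At constant T, ΔS = Q_rev/T = 852480 / 373.1 = 2280 J/K.

ΔS = 2280 J/K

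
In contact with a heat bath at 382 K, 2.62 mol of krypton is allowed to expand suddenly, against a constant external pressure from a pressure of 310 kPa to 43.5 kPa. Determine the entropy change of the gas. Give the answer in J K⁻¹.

ΔS_gas = 42.8 J/K

Entropy is a state function, so ΔS_gas depends only on the end states.
For an isothermal ideal gas ΔS_gas = nR ln(P₁/P₂) = 2.62 × 8.314 × ln(310/43.5) = 42.8 J/K.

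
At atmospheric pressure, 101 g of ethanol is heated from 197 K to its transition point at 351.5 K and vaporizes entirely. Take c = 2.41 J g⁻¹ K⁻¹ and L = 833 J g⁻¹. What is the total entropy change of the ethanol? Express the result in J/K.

Warming step: ΔS₁ = m c ln(T_tr/T_i) = 101 × 2.41 × ln(351.5/197) = 140.9 J/K.
Phase change: ΔS₂ = +mL/T_tr = 101 × 833 / 351.5 = 239.4 J/K.
ΔS_total = (140.9) + (239.4) = 380 J/K.

ΔS = 380 J/K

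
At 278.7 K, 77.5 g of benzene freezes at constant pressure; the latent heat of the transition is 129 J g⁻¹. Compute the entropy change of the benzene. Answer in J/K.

ΔS = -35.9 J/K

Heat released by the substance: Q = −mL = −77.5 × 129 = −9997.5 J.
At constant T, ΔS = Q_rev/T = −9997.5 / 278.7 = -35.9 J/K.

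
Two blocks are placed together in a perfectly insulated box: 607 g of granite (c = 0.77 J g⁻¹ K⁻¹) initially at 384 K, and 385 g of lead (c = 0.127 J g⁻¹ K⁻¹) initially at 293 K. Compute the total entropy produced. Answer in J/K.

Energy balance: T_f = (m₁c₁T₁ + m₂c₂T₂)/(m₁c₁ + m₂c₂) = 375.38 K.
ΔS₁ = m₁c₁ ln(T_f/T₁) = 467.39 × ln(375.38/384) = -10.609 J/K.
ΔS₂ = m₂c₂ ln(T_f/T₂) = 48.895 × ln(375.38/293) = 12.115 J/K.
ΔS_total = -10.609 + 12.115 = 1.51 J/K.

ΔS_total = 1.51 J/K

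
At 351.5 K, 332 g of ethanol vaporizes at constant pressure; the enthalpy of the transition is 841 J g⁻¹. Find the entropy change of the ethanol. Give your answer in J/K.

Heat absorbed by the substance: Q = mL = 332 × 841 = 279212 J.
At constant T, ΔS = Q_rev/T = 279212 / 351.5 = 794 J/K.

ΔS = 794 J/K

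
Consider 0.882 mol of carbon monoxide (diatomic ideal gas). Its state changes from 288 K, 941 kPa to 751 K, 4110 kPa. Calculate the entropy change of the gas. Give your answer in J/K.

ΔS = 13.8 J/K

ΔS = nC_p ln(T₂/T₁) − nR ln(P₂/P₁), with C_p = 7R/2 = 29.1 J mol⁻¹ K⁻¹ for a diatomic ideal gas.
ΔS = 0.882 × [29.1 × ln(751/288) − 8.314 × ln(4110/941)] = 13.8 J/K.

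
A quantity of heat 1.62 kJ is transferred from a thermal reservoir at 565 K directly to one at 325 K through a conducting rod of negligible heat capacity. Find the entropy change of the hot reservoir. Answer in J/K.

ΔS_hot = -2.87 J/K

The hot reservoir loses heat Q, so ΔS_hot = −Q/T_H = −1620/565 = -2.87 J/K.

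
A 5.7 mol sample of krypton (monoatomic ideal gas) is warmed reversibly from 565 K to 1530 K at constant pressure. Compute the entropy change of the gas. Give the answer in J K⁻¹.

At constant pressure, ΔS = nC_p ln(T₂/T₁) with C_p = 5R/2 = 20.79 J mol⁻¹ K⁻¹.
ΔS = 5.7 × 20.79 × ln(1530/565) = 118 J/K.

ΔS = 118 J/K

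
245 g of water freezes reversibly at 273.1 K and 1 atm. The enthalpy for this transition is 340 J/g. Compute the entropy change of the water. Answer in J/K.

ΔS = -305 J/K

Heat released by the substance: Q = −mL = −245 × 340 = −83300 J.
At constant T, ΔS = Q_rev/T = −83300 / 273.1 = -305 J/K.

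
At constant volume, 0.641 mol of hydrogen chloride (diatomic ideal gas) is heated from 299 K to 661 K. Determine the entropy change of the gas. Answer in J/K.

ΔS = 10.6 J/K

At constant volume, ΔS = nC_V ln(T₂/T₁) with C_V = 5R/2 = 20.79 J mol⁻¹ K⁻¹.
ΔS = 0.641 × 20.79 × ln(661/299) = 10.6 J/K.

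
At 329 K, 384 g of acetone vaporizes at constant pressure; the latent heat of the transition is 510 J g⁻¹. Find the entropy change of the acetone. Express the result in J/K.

Heat absorbed by the substance: Q = mL = 384 × 510 = 195840 J.
At constant T, ΔS = Q_rev/T = 195840 / 329 = 595 J/K.

ΔS = 595 J/K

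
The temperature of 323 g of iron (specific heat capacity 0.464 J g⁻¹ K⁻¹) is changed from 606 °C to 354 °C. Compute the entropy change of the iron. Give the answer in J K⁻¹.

In kelvin: T₁ = 879.15 K, T₂ = 627.15 K. ΔS = ∫dQ_rev/T = m c ln(T₂/T₁) = 323 × 0.464 × ln(627.15/879.15) = -50.6 J/K.

ΔS = -50.6 J/K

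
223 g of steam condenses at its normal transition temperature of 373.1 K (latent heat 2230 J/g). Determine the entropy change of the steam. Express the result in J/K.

ΔS = -1330 J/K

Heat released by the substance: Q = −mL = −223 × 2230 = −497290 J.
At constant T, ΔS = Q_rev/T = −497290 / 373.1 = -1330 J/K.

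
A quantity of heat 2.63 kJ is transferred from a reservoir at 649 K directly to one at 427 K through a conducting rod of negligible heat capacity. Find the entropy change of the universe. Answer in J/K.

ΔS_total = 2.11 J/K

ΔS_hot = −Q/T_H = −2630/649 = -4.052 J/K and ΔS_cold = +Q/T_C = 2630/427 = 6.159 J/K.
ΔS_total = -4.052 + 6.159 = 2.11 J/K, positive as the second law requires.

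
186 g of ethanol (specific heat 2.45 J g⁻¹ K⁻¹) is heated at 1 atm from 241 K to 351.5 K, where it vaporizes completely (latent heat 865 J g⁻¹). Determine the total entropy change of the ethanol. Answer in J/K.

Warming step: ΔS₁ = m c ln(T_tr/T_i) = 186 × 2.45 × ln(351.5/241) = 172 J/K.
Phase change: ΔS₂ = +mL/T_tr = 186 × 865 / 351.5 = 457.7 J/K.
ΔS_total = (172) + (457.7) = 630 J/K.

ΔS = 630 J/K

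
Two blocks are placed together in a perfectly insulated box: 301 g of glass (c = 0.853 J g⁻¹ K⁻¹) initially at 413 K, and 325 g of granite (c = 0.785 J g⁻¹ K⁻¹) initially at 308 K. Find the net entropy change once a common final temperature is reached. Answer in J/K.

ΔS_total = 5.48 J/K

Energy balance: T_f = (m₁c₁T₁ + m₂c₂T₂)/(m₁c₁ + m₂c₂) = 360.67 K.
ΔS₁ = m₁c₁ ln(T_f/T₁) = 256.753 × ln(360.67/413) = -34.79 J/K.
ΔS₂ = m₂c₂ ln(T_f/T₂) = 255.125 × ln(360.67/308) = 40.27 J/K.
ΔS_total = -34.79 + 40.27 = 5.48 J/K.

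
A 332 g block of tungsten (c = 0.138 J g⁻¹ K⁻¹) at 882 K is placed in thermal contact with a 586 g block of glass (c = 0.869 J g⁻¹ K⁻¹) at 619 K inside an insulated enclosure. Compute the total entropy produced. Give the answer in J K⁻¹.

Energy balance: T_f = (m₁c₁T₁ + m₂c₂T₂)/(m₁c₁ + m₂c₂) = 640.71 K.
ΔS₁ = m₁c₁ ln(T_f/T₁) = 45.816 × ln(640.71/882) = -14.64 J/K.
ΔS₂ = m₂c₂ ln(T_f/T₂) = 509.234 × ln(640.71/619) = 17.55 J/K.
ΔS_total = -14.64 + 17.55 = 2.91 J/K.

ΔS_total = 2.91 J/K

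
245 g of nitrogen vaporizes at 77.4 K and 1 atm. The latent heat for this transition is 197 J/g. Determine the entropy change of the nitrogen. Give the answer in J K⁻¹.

Heat absorbed by the substance: Q = mL = 245 × 197 = 48265 J.
At constant T, ΔS = Q_rev/T = 48265 / 77.4 = 624 J/K.

ΔS = 624 J/K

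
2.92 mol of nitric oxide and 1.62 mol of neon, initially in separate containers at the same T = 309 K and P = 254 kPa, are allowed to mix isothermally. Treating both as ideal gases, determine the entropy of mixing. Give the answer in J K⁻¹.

ΔS_mix = 24.6 J/K

Mole fractions: x_A = 2.92/4.54 = 0.643, x_B = 0.357.
ΔS_mix = −R(n_A ln x_A + n_B ln x_B) = −8.314 × (2.92 ln 0.643 + 1.62 ln 0.357) = 24.6 J/K.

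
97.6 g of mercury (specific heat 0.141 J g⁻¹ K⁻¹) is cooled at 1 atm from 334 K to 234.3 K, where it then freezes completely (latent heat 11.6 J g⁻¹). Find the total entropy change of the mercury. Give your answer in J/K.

ΔS = -9.71 J/K

Cooling step: ΔS₁ = m c ln(T_tr/T_i) = 97.6 × 0.141 × ln(234.3/334) = -4.879 J/K.
Phase change: ΔS₂ = −mL/T_tr = −97.6 × 11.6 / 234.3 = -4.832 J/K.
ΔS_total = (-4.879) + (-4.832) = -9.71 J/K.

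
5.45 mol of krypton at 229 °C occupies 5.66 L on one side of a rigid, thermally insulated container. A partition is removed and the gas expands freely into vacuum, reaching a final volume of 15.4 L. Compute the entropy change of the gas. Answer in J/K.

ΔS_gas = 45.4 J/K

No heat is exchanged and no work is done, so the ideal-gas temperature stays constant.
Entropy is a state function; using a reversible isothermal path, ΔS_gas = nR ln(V₂/V₁) = 5.45 × 8.314 × ln(15.4/5.66) = 45.4 J/K.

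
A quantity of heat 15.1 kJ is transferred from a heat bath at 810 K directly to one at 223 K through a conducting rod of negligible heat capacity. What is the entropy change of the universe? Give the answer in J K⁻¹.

ΔS_total = 49.1 J/K

ΔS_hot = −Q/T_H = −15100/810 = -18.64 J/K and ΔS_cold = +Q/T_C = 15100/223 = 67.71 J/K.
ΔS_total = -18.64 + 67.71 = 49.1 J/K, positive as the second law requires.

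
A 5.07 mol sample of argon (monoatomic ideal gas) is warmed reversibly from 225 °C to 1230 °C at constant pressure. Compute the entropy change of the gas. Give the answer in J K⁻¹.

ΔS = 116 J/K

In kelvin: T₁ = 498.15 K, T₂ = 1503.15 K. At constant pressure, ΔS = nC_p ln(T₂/T₁) with C_p = 5R/2 = 20.79 J mol⁻¹ K⁻¹.
ΔS = 5.07 × 20.79 × ln(1503.15/498.15) = 116 J/K.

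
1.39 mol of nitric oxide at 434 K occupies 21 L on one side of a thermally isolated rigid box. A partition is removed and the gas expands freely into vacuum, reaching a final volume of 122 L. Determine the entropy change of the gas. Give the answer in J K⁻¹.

For an ideal gas in free expansion Q = 0 and W = 0, so T is unchanged.
Entropy is a state function; using a reversible isothermal path, ΔS_gas = nR ln(V₂/V₁) = 1.39 × 8.314 × ln(122/21) = 20.3 J/K.

ΔS_gas = 20.3 J/K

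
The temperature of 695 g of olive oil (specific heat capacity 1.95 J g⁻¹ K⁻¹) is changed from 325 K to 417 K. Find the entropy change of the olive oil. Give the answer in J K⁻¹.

ΔS = ∫dQ_rev/T = m c ln(T₂/T₁) = 695 × 1.95 × ln(417/325) = 338 J/K.

ΔS = 338 J/K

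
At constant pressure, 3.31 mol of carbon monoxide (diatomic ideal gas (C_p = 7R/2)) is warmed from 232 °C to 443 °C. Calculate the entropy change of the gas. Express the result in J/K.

In kelvin: T₁ = 505.15 K, T₂ = 716.15 K. At constant pressure, ΔS = nC_p ln(T₂/T₁) with C_p = 7R/2 = 29.1 J mol⁻¹ K⁻¹.
ΔS = 3.31 × 29.1 × ln(716.15/505.15) = 33.6 J/K.

ΔS = 33.6 J/K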